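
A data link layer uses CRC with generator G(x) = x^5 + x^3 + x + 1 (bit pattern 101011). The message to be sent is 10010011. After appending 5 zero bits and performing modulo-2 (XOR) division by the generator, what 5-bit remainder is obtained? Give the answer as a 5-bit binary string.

Append 5 zeros: 1001001100000. Divide by 101011 (XOR where the leading bit is 1):
  pos 0: 100100 XOR 101011 = 001111
  pos 2: 111111 XOR 101011 = 010100
  pos 3: 101000 XOR 101011 = 000011
  pos 7: 110000 XOR 101011 = 011011
Remainder (last 5 bits) = 11011. This is the CRC / FCS.

11011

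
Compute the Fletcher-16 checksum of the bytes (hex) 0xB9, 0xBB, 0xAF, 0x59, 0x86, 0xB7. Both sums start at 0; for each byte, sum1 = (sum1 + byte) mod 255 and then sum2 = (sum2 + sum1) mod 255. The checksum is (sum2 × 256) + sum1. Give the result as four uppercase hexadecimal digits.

Running sums (mod 255):
  after byte 0 (0xB9): sum1=185, sum2=185
  after byte 1 (0xBB): sum1=117, sum2=47
  after byte 2 (0xAF): sum1=37, sum2=84
  after byte 3 (0x59): sum1=126, sum2=210
  after byte 4 (0x86): sum1=5, sum2=215
  after byte 5 (0xB7): sum1=188, sum2=148
Checksum = sum2·256 + sum1 = 148·256 + 188 = 38076 = 0x94BC.

94BC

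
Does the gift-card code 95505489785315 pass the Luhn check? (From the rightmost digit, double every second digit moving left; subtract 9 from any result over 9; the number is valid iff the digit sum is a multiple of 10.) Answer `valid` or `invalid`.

valid

From the right, keep odd positions and double even positions (subtract 9 from any doubled value over 9):
  doubled (positions 2,4,...): 2 1 5 7 1 1 9 → sum 26
  kept (positions 1,3,...): 5 3 8 9 4 0 5 → sum 34
Total = 60.
60 mod 10 = 0, so the number is valid.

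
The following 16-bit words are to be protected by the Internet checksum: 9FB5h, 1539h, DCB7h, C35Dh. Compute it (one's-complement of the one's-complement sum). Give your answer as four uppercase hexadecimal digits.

AAFB

One's-complement addition (fold any carry out of bit 15 back into bit 0):
  0x9FB5 + 0x1539 = 0x0B4EE
  0xB4EE + 0xDCB7 = 0x191A5 → wrap carry → 0x91A6
  0x91A6 + 0xC35D = 0x15503 → wrap carry → 0x5504
One's-complement sum = 0x5504.
Checksum = ~0x5504 & 0xFFFF = 0xAAFB.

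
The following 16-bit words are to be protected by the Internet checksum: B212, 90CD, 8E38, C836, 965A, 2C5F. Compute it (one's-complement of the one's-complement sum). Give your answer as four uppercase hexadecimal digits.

One's-complement addition (fold any carry out of bit 15 back into bit 0):
  0xB212 + 0x90CD = 0x142DF → wrap carry → 0x42E0
  0x42E0 + 0x8E38 = 0x0D118
  0xD118 + 0xC836 = 0x1994E → wrap carry → 0x994F
  0x994F + 0x965A = 0x12FA9 → wrap carry → 0x2FAA
  0x2FAA + 0x2C5F = 0x05C09
One's-complement sum = 0x5C09.
Checksum = ~0x5C09 & 0xFFFF = 0xA3F6.

A3F6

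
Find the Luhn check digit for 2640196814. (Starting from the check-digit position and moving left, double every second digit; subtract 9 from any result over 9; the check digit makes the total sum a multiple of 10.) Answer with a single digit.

Partial digits right→left: 4 1 8 6 9 1 0 4 6 2
Double every second digit counting from the check-digit position (so the 1st, 3rd, 5th, ... of the partial from the right).
  doubled (with −9 where >9): 8 7 9 0 3 → sum 27
  kept as-is: 1 6 1 4 2 → sum 14
Total = 27 + 14 = 41.
Check digit = (10 − (41 mod 10)) mod 10 = 9.

9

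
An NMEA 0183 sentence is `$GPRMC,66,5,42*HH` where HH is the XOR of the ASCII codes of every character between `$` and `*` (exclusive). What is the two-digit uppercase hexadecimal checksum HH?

54

XOR the ASCII codes of the payload characters:
  'G' = 0x47 → acc = 0x47
  'P' = 0x50 → acc = 0x17
  'R' = 0x52 → acc = 0x45
  'M' = 0x4D → acc = 0x08
  'C' = 0x43 → acc = 0x4B
  ',' = 0x2C → acc = 0x67
  '6' = 0x36 → acc = 0x51
  '6' = 0x36 → acc = 0x67
  ',' = 0x2C → acc = 0x4B
  '5' = 0x35 → acc = 0x7E
  ',' = 0x2C → acc = 0x52
  '4' = 0x34 → acc = 0x66
  '2' = 0x32 → acc = 0x54
Checksum = 0x54.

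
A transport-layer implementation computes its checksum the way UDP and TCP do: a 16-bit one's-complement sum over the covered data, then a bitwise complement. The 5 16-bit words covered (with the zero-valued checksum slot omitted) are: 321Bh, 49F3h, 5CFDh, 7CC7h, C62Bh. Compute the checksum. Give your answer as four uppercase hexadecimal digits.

One's-complement addition (fold any carry out of bit 15 back into bit 0):
  0x321B + 0x49F3 = 0x07C0E
  0x7C0E + 0x5CFD = 0x0D90B
  0xD90B + 0x7CC7 = 0x155D2 → wrap carry → 0x55D3
  0x55D3 + 0xC62B = 0x11BFE → wrap carry → 0x1BFF
One's-complement sum = 0x1BFF.
Checksum = ~0x1BFF & 0xFFFF = 0xE400.

E400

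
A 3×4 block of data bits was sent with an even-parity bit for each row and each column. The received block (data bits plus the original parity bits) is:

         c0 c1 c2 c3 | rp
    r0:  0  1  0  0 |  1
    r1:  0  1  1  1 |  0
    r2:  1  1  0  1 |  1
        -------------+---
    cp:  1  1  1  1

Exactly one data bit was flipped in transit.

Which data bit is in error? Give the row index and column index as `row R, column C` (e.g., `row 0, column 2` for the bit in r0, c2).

Recompute each row's even parity and compare to rp:
  r0: data parity 1, sent rp 1 → ok
  r1: data parity 1, sent rp 0 → mismatch
  r2: data parity 1, sent rp 1 → ok
Recompute each column's even parity and compare to cp:
  c0: data parity 1, sent cp 1 → ok
  c1: data parity 1, sent cp 1 → ok
  c2: data parity 1, sent cp 1 → ok
  c3: data parity 0, sent cp 1 → mismatch
Exactly one row (r1) and one column (c3) fail → the flipped bit is at their intersection.

row 1, column 3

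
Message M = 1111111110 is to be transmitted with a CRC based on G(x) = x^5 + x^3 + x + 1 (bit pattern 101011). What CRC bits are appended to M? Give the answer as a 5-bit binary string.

01101

Append 5 zeros: 111111111000000. Divide by 101011 (XOR where the leading bit is 1):
  pos 0: 111111 XOR 101011 = 010100
  pos 1: 101001 XOR 101011 = 000010
  pos 5: 101100 XOR 101011 = 000111
  pos 8: 111000 XOR 101011 = 010011
  pos 9: 100110 XOR 101011 = 001101
Remainder (last 5 bits) = 01101. This is the CRC / FCS.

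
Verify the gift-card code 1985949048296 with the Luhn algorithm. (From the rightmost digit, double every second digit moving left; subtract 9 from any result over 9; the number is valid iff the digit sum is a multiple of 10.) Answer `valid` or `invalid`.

From the right, keep odd positions and double even positions (subtract 9 from any doubled value over 9):
  doubled (positions 2,4,...): 9 7 0 8 1 9 → sum 34
  kept (positions 1,3,...): 6 2 4 9 9 8 1 → sum 39
Total = 73.
73 mod 10 = 3, so the number is invalid.

invalid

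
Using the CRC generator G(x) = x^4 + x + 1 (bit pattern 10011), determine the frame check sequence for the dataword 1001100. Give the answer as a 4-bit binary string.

Append 4 zeros: 10011000000. Divide by 10011 (XOR where the leading bit is 1):
  pos 0: 10011 XOR 10011 = 00000
Remainder (last 4 bits) = 0000. This is the CRC / FCS.

0000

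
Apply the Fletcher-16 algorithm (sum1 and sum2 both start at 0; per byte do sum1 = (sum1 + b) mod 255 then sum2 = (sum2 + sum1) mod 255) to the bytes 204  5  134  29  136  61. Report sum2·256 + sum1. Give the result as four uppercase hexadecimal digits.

Running sums (mod 255):
  after byte 0 (204): sum1=204, sum2=204
  after byte 1 (5): sum1=209, sum2=158
  after byte 2 (134): sum1=88, sum2=246
  after byte 3 (29): sum1=117, sum2=108
  after byte 4 (136): sum1=253, sum2=106
  after byte 5 (61): sum1=59, sum2=165
Checksum = sum2·256 + sum1 = 165·256 + 59 = 42299 = 0xA53B.

A53B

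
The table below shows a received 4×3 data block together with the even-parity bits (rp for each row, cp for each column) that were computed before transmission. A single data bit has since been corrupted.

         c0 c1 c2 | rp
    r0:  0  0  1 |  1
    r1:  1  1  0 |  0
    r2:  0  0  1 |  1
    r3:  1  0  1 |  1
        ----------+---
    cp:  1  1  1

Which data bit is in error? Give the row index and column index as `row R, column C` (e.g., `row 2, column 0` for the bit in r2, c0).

row 3, column 0

Recompute each row's even parity and compare to rp:
  r0: data parity 1, sent rp 1 → ok
  r1: data parity 0, sent rp 0 → ok
  r2: data parity 1, sent rp 1 → ok
  r3: data parity 0, sent rp 1 → mismatch
Recompute each column's even parity and compare to cp:
  c0: data parity 0, sent cp 1 → mismatch
  c1: data parity 1, sent cp 1 → ok
  c2: data parity 1, sent cp 1 → ok
Exactly one row (r3) and one column (c0) fail → the flipped bit is at their intersection.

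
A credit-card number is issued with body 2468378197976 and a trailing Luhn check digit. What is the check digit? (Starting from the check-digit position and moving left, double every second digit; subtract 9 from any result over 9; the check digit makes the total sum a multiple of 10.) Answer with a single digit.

5

Partial digits right→left: 6 7 9 7 9 1 8 7 3 8 6 4 2
Double every second digit counting from the check-digit position (so the 1st, 3rd, 5th, ... of the partial from the right).
  doubled (with −9 where >9): 3 9 9 7 6 3 4 → sum 41
  kept as-is: 7 7 1 7 8 4 → sum 34
Total = 41 + 34 = 75.
Check digit = (10 − (75 mod 10)) mod 10 = 5.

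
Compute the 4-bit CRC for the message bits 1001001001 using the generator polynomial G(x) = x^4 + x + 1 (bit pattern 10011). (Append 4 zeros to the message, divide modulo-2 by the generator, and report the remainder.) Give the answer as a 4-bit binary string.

Append 4 zeros: 10010010010000. Divide by 10011 (XOR where the leading bit is 1):
  pos 0: 10010 XOR 10011 = 00001
  pos 4: 10100 XOR 10011 = 00111
  pos 6: 11110 XOR 10011 = 01101
  pos 7: 11010 XOR 10011 = 01001
  pos 8: 10010 XOR 10011 = 00001
Remainder (last 4 bits) = 0010. This is the CRC / FCS.

0010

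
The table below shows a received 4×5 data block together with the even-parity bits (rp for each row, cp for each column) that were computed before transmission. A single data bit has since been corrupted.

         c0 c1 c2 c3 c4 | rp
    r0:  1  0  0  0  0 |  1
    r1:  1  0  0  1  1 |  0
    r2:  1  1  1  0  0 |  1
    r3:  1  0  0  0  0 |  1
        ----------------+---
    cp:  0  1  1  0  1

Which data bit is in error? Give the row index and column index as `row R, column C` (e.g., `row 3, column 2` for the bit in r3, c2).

Recompute each row's even parity and compare to rp:
  r0: data parity 1, sent rp 1 → ok
  r1: data parity 1, sent rp 0 → mismatch
  r2: data parity 1, sent rp 1 → ok
  r3: data parity 1, sent rp 1 → ok
Recompute each column's even parity and compare to cp:
  c0: data parity 0, sent cp 0 → ok
  c1: data parity 1, sent cp 1 → ok
  c2: data parity 1, sent cp 1 → ok
  c3: data parity 1, sent cp 0 → mismatch
  c4: data parity 1, sent cp 1 → ok
Exactly one row (r1) and one column (c3) fail → the flipped bit is at their intersection.

row 1, column 3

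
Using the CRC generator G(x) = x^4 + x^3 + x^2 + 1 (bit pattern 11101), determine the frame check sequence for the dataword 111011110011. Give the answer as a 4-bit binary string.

0100

Append 4 zeros: 1110111100110000. Divide by 11101 (XOR where the leading bit is 1):
  pos 0: 11101 XOR 11101 = 00000
  pos 5: 11100 XOR 11101 = 00001
  pos 9: 11100 XOR 11101 = 00001
Remainder (last 4 bits) = 0100. This is the CRC / FCS.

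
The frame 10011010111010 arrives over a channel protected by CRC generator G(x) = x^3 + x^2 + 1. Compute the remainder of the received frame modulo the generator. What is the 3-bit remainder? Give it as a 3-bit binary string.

101

Modulo-2 division of 10011010111010 by 1101:
  pos 0: 1001 XOR 1101 = 0100
  pos 1: 1001 XOR 1101 = 0100
  pos 2: 1000 XOR 1101 = 0101
  pos 3: 1011 XOR 1101 = 0110
  pos 4: 1100 XOR 1101 = 0001
  pos 7: 1111 XOR 1101 = 0010
  pos 9: 1001 XOR 1101 = 0100
  pos 10: 1000 XOR 1101 = 0101
Remainder = 101 (nonzero — an error is detected).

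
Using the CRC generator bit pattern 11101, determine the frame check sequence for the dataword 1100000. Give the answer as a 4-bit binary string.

Append 4 zeros: 11000000000. Divide by 11101 (XOR where the leading bit is 1):
  pos 0: 11000 XOR 11101 = 00101
  pos 2: 10100 XOR 11101 = 01001
  pos 3: 10010 XOR 11101 = 01111
  pos 4: 11110 XOR 11101 = 00011
Remainder (last 4 bits) = 1100. This is the CRC / FCS.

1100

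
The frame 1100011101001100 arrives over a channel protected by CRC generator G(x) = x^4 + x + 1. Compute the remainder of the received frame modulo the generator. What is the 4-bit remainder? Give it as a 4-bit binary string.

Modulo-2 division of 1100011101001100 by 10011:
  pos 0: 11000 XOR 10011 = 01011
  pos 1: 10111 XOR 10011 = 00100
  pos 3: 10011 XOR 10011 = 00000
  pos 9: 10011 XOR 10011 = 00000
Remainder = 0000 (zero — the frame passes the CRC check).

0000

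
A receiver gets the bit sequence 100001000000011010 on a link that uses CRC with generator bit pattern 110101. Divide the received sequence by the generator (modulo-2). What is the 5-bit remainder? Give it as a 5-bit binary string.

Modulo-2 division of 100001000000011010 by 110101:
  pos 0: 100001 XOR 110101 = 010100
  pos 1: 101000 XOR 110101 = 011101
  pos 2: 111010 XOR 110101 = 001111
  pos 4: 111100 XOR 110101 = 001001
  pos 6: 100100 XOR 110101 = 010001
  pos 7: 100010 XOR 110101 = 010111
  pos 8: 101111 XOR 110101 = 011010
  pos 9: 110101 XOR 110101 = 000000
Remainder = 00010 (nonzero — an error is detected).

00010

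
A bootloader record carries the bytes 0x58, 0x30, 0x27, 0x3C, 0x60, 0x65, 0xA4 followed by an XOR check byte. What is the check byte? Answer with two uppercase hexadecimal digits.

D2

XOR the bytes together:
  start with 0x58
  0x58 ⊕ 0x30 = 0x68
  0x68 ⊕ 0x27 = 0x4F
  0x4F ⊕ 0x3C = 0x73
  0x73 ⊕ 0x60 = 0x13
  0x13 ⊕ 0x65 = 0x76
  0x76 ⊕ 0xA4 = 0xD2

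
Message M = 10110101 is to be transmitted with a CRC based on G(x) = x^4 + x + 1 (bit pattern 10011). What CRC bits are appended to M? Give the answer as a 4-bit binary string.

Append 4 zeros: 101101010000. Divide by 10011 (XOR where the leading bit is 1):
  pos 0: 10110 XOR 10011 = 00101
  pos 2: 10110 XOR 10011 = 00101
  pos 4: 10110 XOR 10011 = 00101
  pos 6: 10100 XOR 10011 = 00111
Remainder (last 4 bits) = 1110. This is the CRC / FCS.

1110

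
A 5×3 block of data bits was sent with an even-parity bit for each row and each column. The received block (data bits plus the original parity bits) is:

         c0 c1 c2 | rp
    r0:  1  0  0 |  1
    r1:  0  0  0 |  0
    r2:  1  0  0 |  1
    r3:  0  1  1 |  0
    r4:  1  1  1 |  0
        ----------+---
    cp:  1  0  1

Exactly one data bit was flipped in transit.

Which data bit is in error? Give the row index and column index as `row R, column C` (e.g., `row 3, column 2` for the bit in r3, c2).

Recompute each row's even parity and compare to rp:
  r0: data parity 1, sent rp 1 → ok
  r1: data parity 0, sent rp 0 → ok
  r2: data parity 1, sent rp 1 → ok
  r3: data parity 0, sent rp 0 → ok
  r4: data parity 1, sent rp 0 → mismatch
Recompute each column's even parity and compare to cp:
  c0: data parity 1, sent cp 1 → ok
  c1: data parity 0, sent cp 0 → ok
  c2: data parity 0, sent cp 1 → mismatch
Exactly one row (r4) and one column (c2) fail → the flipped bit is at their intersection.

row 4, column 2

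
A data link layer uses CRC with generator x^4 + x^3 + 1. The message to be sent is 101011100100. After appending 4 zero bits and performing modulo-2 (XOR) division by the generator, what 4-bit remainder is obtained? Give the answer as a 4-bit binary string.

Append 4 zeros: 1010111001000000. Divide by 11001 (XOR where the leading bit is 1):
  pos 0: 10101 XOR 11001 = 01100
  pos 1: 11001 XOR 11001 = 00000
  pos 6: 10010 XOR 11001 = 01011
  pos 7: 10110 XOR 11001 = 01111
  pos 8: 11110 XOR 11001 = 00111
  pos 10: 11100 XOR 11001 = 00101
Remainder (last 4 bits) = 1010. This is the CRC / FCS.

1010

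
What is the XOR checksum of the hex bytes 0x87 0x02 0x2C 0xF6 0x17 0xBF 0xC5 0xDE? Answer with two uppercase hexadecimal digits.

EC

XOR the bytes together:
  start with 0x87
  0x87 ⊕ 0x02 = 0x85
  0x85 ⊕ 0x2C = 0xA9
  0xA9 ⊕ 0xF6 = 0x5F
  0x5F ⊕ 0x17 = 0x48
  0x48 ⊕ 0xBF = 0xF7
  0xF7 ⊕ 0xC5 = 0x32
  0x32 ⊕ 0xDE = 0xEC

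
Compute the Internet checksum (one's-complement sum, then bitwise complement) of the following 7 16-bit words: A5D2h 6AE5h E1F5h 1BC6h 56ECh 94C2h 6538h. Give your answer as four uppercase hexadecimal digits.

A0A4

One's-complement addition (fold any carry out of bit 15 back into bit 0):
  0xA5D2 + 0x6AE5 = 0x110B7 → wrap carry → 0x10B8
  0x10B8 + 0xE1F5 = 0x0F2AD
  0xF2AD + 0x1BC6 = 0x10E73 → wrap carry → 0x0E74
  0x0E74 + 0x56EC = 0x06560
  0x6560 + 0x94C2 = 0x0FA22
  0xFA22 + 0x6538 = 0x15F5A → wrap carry → 0x5F5B
One's-complement sum = 0x5F5B.
Checksum = ~0x5F5B & 0xFFFF = 0xA0A4.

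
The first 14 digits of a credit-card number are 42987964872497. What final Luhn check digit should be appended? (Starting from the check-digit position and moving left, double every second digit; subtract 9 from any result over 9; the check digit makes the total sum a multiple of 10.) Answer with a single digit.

9

Partial digits right→left: 7 9 4 2 7 8 4 6 9 7 8 9 2 4
Double every second digit counting from the check-digit position (so the 1st, 3rd, 5th, ... of the partial from the right).
  doubled (with −9 where >9): 5 8 5 8 9 7 4 → sum 46
  kept as-is: 9 2 8 6 7 9 4 → sum 45
Total = 46 + 45 = 91.
Check digit = (10 − (91 mod 10)) mod 10 = 9.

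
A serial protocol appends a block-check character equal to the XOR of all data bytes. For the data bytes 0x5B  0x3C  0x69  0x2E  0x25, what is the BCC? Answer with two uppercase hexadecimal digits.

XOR the bytes together:
  start with 0x5B
  0x5B ⊕ 0x3C = 0x67
  0x67 ⊕ 0x69 = 0x0E
  0x0E ⊕ 0x2E = 0x20
  0x20 ⊕ 0x25 = 0x05

05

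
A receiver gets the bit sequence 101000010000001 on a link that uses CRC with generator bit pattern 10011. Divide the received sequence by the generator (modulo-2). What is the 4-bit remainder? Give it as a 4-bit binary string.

Modulo-2 division of 101000010000001 by 10011:
  pos 0: 10100 XOR 10011 = 00111
  pos 2: 11100 XOR 10011 = 01111
  pos 3: 11111 XOR 10011 = 01100
  pos 4: 11000 XOR 10011 = 01011
  pos 5: 10110 XOR 10011 = 00101
  pos 7: 10100 XOR 10011 = 00111
  pos 9: 11100 XOR 10011 = 01111
  pos 10: 11111 XOR 10011 = 01100
Remainder = 1100 (nonzero — an error is detected).

1100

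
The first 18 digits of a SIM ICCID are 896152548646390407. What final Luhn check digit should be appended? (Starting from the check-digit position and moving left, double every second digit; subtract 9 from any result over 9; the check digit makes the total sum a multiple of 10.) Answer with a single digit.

0

Partial digits right→left: 7 0 4 0 9 3 6 4 6 8 4 5 2 5 1 6 9 8
Double every second digit counting from the check-digit position (so the 1st, 3rd, 5th, ... of the partial from the right).
  doubled (with −9 where >9): 5 8 9 3 3 8 4 2 9 → sum 51
  kept as-is: 0 0 3 4 8 5 5 6 8 → sum 39
Total = 51 + 39 = 90.
Check digit = (10 − (90 mod 10)) mod 10 = 0.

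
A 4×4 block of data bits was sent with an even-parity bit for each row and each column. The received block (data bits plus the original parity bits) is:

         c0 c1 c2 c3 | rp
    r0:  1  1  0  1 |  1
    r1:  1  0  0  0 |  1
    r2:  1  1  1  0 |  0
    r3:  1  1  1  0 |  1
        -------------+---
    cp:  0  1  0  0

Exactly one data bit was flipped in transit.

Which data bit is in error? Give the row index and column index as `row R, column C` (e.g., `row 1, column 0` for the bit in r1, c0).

Recompute each row's even parity and compare to rp:
  r0: data parity 1, sent rp 1 → ok
  r1: data parity 1, sent rp 1 → ok
  r2: data parity 1, sent rp 0 → mismatch
  r3: data parity 1, sent rp 1 → ok
Recompute each column's even parity and compare to cp:
  c0: data parity 0, sent cp 0 → ok
  c1: data parity 1, sent cp 1 → ok
  c2: data parity 0, sent cp 0 → ok
  c3: data parity 1, sent cp 0 → mismatch
Exactly one row (r2) and one column (c3) fail → the flipped bit is at their intersection.

row 2, column 3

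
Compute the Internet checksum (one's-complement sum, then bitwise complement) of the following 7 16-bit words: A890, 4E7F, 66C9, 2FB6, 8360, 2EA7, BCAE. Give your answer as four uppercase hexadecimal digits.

03BA

One's-complement addition (fold any carry out of bit 15 back into bit 0):
  0xA890 + 0x4E7F = 0x0F70F
  0xF70F + 0x66C9 = 0x15DD8 → wrap carry → 0x5DD9
  0x5DD9 + 0x2FB6 = 0x08D8F
  0x8D8F + 0x8360 = 0x110EF → wrap carry → 0x10F0
  0x10F0 + 0x2EA7 = 0x03F97
  0x3F97 + 0xBCAE = 0x0FC45
One's-complement sum = 0xFC45.
Checksum = ~0xFC45 & 0xFFFF = 0x03BA.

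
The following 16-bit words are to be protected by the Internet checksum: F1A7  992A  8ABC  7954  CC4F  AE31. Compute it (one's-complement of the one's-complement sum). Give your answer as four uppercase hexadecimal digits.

One's-complement addition (fold any carry out of bit 15 back into bit 0):
  0xF1A7 + 0x992A = 0x18AD1 → wrap carry → 0x8AD2
  0x8AD2 + 0x8ABC = 0x1158E → wrap carry → 0x158F
  0x158F + 0x7954 = 0x08EE3
  0x8EE3 + 0xCC4F = 0x15B32 → wrap carry → 0x5B33
  0x5B33 + 0xAE31 = 0x10964 → wrap carry → 0x0965
One's-complement sum = 0x0965.
Checksum = ~0x0965 & 0xFFFF = 0xF69A.

F69A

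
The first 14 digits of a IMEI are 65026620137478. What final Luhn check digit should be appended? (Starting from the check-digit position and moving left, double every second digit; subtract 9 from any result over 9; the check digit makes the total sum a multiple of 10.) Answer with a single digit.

2

Partial digits right→left: 8 7 4 7 3 1 0 2 6 6 2 0 5 6
Double every second digit counting from the check-digit position (so the 1st, 3rd, 5th, ... of the partial from the right).
  doubled (with −9 where >9): 7 8 6 0 3 4 1 → sum 29
  kept as-is: 7 7 1 2 6 0 6 → sum 29
Total = 29 + 29 = 58.
Check digit = (10 − (58 mod 10)) mod 10 = 2.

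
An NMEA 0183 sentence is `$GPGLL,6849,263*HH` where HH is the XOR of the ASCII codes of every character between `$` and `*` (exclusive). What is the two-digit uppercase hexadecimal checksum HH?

64

XOR the ASCII codes of the payload characters:
  'G' = 0x47 → acc = 0x47
  'P' = 0x50 → acc = 0x17
  'G' = 0x47 → acc = 0x50
  'L' = 0x4C → acc = 0x1C
  'L' = 0x4C → acc = 0x50
  ',' = 0x2C → acc = 0x7C
  '6' = 0x36 → acc = 0x4A
  '8' = 0x38 → acc = 0x72
  '4' = 0x34 → acc = 0x46
  '9' = 0x39 → acc = 0x7F
  ',' = 0x2C → acc = 0x53
  '2' = 0x32 → acc = 0x61
  '6' = 0x36 → acc = 0x57
  '3' = 0x33 → acc = 0x64
Checksum = 0x64.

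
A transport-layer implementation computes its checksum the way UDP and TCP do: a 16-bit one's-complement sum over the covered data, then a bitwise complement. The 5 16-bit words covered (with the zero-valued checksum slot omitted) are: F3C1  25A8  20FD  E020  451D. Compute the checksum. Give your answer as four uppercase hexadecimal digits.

One's-complement addition (fold any carry out of bit 15 back into bit 0):
  0xF3C1 + 0x25A8 = 0x11969 → wrap carry → 0x196A
  0x196A + 0x20FD = 0x03A67
  0x3A67 + 0xE020 = 0x11A87 → wrap carry → 0x1A88
  0x1A88 + 0x451D = 0x05FA5
One's-complement sum = 0x5FA5.
Checksum = ~0x5FA5 & 0xFFFF = 0xA05A.

A05A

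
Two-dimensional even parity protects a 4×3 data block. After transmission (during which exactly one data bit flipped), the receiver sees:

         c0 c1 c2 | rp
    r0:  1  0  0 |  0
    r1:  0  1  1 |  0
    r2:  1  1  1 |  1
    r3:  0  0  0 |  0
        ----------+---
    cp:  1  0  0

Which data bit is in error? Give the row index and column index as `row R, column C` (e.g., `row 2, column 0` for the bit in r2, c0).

Recompute each row's even parity and compare to rp:
  r0: data parity 1, sent rp 0 → mismatch
  r1: data parity 0, sent rp 0 → ok
  r2: data parity 1, sent rp 1 → ok
  r3: data parity 0, sent rp 0 → ok
Recompute each column's even parity and compare to cp:
  c0: data parity 0, sent cp 1 → mismatch
  c1: data parity 0, sent cp 0 → ok
  c2: data parity 0, sent cp 0 → ok
Exactly one row (r0) and one column (c0) fail → the flipped bit is at their intersection.

row 0, column 0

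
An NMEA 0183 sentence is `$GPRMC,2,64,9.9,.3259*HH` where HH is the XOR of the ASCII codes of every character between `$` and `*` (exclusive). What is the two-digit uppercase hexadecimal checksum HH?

76

XOR the ASCII codes of the payload characters:
  'G' = 0x47 → acc = 0x47
  'P' = 0x50 → acc = 0x17
  'R' = 0x52 → acc = 0x45
  'M' = 0x4D → acc = 0x08
  'C' = 0x43 → acc = 0x4B
  ',' = 0x2C → acc = 0x67
  '2' = 0x32 → acc = 0x55
  ',' = 0x2C → acc = 0x79
  '6' = 0x36 → acc = 0x4F
  '4' = 0x34 → acc = 0x7B
  ',' = 0x2C → acc = 0x57
  '9' = 0x39 → acc = 0x6E
  '.' = 0x2E → acc = 0x40
  '9' = 0x39 → acc = 0x79
  ',' = 0x2C → acc = 0x55
  '.' = 0x2E → acc = 0x7B
  '3' = 0x33 → acc = 0x48
  '2' = 0x32 → acc = 0x7A
  '5' = 0x35 → acc = 0x4F
  '9' = 0x39 → acc = 0x76
Checksum = 0x76.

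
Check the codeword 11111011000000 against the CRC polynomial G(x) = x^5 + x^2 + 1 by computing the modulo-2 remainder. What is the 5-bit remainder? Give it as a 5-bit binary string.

Modulo-2 division of 11111011000000 by 100101:
  pos 0: 111110 XOR 100101 = 011011
  pos 1: 110111 XOR 100101 = 010010
  pos 2: 100101 XOR 100101 = 000000
Remainder = 00000 (zero — the frame passes the CRC check).

00000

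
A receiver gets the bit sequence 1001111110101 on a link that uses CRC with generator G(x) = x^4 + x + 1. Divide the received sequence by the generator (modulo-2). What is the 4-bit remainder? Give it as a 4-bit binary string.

0111

Modulo-2 division of 1001111110101 by 10011:
  pos 0: 10011 XOR 10011 = 00000
  pos 5: 11110 XOR 10011 = 01101
  pos 6: 11011 XOR 10011 = 01000
  pos 7: 10000 XOR 10011 = 00011
Remainder = 0111 (nonzero — an error is detected).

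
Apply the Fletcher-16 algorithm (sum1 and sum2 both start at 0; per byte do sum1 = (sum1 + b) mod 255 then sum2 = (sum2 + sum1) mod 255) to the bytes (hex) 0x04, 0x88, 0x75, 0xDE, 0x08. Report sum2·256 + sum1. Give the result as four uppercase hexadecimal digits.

5CE8

Running sums (mod 255):
  after byte 0 (0x04): sum1=4, sum2=4
  after byte 1 (0x88): sum1=140, sum2=144
  after byte 2 (0x75): sum1=2, sum2=146
  after byte 3 (0xDE): sum1=224, sum2=115
  after byte 4 (0x08): sum1=232, sum2=92
Checksum = sum2·256 + sum1 = 92·256 + 232 = 23784 = 0x5CE8.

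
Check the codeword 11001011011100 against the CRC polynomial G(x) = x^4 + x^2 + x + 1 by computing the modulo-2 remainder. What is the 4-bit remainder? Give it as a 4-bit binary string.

0000

Modulo-2 division of 11001011011100 by 10111:
  pos 0: 11001 XOR 10111 = 01110
  pos 1: 11100 XOR 10111 = 01011
  pos 2: 10111 XOR 10111 = 00000
  pos 7: 10111 XOR 10111 = 00000
Remainder = 0000 (zero — the frame passes the CRC check).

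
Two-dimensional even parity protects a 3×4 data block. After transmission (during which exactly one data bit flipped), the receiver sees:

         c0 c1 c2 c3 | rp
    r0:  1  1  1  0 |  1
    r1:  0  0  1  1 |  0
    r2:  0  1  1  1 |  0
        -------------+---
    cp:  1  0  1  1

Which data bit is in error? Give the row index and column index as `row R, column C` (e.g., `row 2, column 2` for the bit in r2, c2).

Recompute each row's even parity and compare to rp:
  r0: data parity 1, sent rp 1 → ok
  r1: data parity 0, sent rp 0 → ok
  r2: data parity 1, sent rp 0 → mismatch
Recompute each column's even parity and compare to cp:
  c0: data parity 1, sent cp 1 → ok
  c1: data parity 0, sent cp 0 → ok
  c2: data parity 1, sent cp 1 → ok
  c3: data parity 0, sent cp 1 → mismatch
Exactly one row (r2) and one column (c3) fail → the flipped bit is at their intersection.

row 2, column 3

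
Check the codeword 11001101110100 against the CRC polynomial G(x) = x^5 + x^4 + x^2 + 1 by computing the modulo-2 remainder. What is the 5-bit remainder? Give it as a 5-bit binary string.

Modulo-2 division of 11001101110100 by 110101:
  pos 0: 110011 XOR 110101 = 000110
  pos 3: 110011 XOR 110101 = 000110
  pos 6: 110101 XOR 110101 = 000000
Remainder = 00000 (zero — the frame passes the CRC check).

00000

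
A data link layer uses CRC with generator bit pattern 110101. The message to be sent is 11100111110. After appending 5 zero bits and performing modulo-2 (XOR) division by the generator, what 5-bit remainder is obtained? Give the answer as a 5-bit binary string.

Append 5 zeros: 1110011111000000. Divide by 110101 (XOR where the leading bit is 1):
  pos 0: 111001 XOR 110101 = 001100
  pos 2: 110011 XOR 110101 = 000110
  pos 5: 110110 XOR 110101 = 000011
  pos 9: 110000 XOR 110101 = 000101
Remainder (last 5 bits) = 01010. This is the CRC / FCS.

01010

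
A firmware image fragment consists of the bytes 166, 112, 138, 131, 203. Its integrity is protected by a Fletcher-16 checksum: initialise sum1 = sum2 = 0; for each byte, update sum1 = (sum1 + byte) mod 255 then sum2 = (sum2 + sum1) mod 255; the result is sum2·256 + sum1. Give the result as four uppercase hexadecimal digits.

75F0

Running sums (mod 255):
  after byte 0 (166): sum1=166, sum2=166
  after byte 1 (112): sum1=23, sum2=189
  after byte 2 (138): sum1=161, sum2=95
  after byte 3 (131): sum1=37, sum2=132
  after byte 4 (203): sum1=240, sum2=117
Checksum = sum2·256 + sum1 = 117·256 + 240 = 30192 = 0x75F0.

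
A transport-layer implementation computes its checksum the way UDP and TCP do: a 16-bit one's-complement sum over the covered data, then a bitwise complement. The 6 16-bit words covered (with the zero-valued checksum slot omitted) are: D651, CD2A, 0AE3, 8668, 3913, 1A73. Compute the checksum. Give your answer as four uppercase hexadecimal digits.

77B1

One's-complement addition (fold any carry out of bit 15 back into bit 0):
  0xD651 + 0xCD2A = 0x1A37B → wrap carry → 0xA37C
  0xA37C + 0x0AE3 = 0x0AE5F
  0xAE5F + 0x8668 = 0x134C7 → wrap carry → 0x34C8
  0x34C8 + 0x3913 = 0x06DDB
  0x6DDB + 0x1A73 = 0x0884E
One's-complement sum = 0x884E.
Checksum = ~0x884E & 0xFFFF = 0x77B1.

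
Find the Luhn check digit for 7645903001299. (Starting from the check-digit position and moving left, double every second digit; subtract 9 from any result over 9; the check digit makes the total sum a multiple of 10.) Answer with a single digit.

Partial digits right→left: 9 9 2 1 0 0 3 0 9 5 4 6 7
Double every second digit counting from the check-digit position (so the 1st, 3rd, 5th, ... of the partial from the right).
  doubled (with −9 where >9): 9 4 0 6 9 8 5 → sum 41
  kept as-is: 9 1 0 0 5 6 → sum 21
Total = 41 + 21 = 62.
Check digit = (10 − (62 mod 10)) mod 10 = 8.

8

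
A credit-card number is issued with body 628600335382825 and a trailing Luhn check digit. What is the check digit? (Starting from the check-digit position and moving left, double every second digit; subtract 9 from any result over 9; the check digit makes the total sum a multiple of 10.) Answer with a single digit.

0

Partial digits right→left: 5 2 8 2 8 3 5 3 3 0 0 6 8 2 6
Double every second digit counting from the check-digit position (so the 1st, 3rd, 5th, ... of the partial from the right).
  doubled (with −9 where >9): 1 7 7 1 6 0 7 3 → sum 32
  kept as-is: 2 2 3 3 0 6 2 → sum 18
Total = 32 + 18 = 50.
Check digit = (10 − (50 mod 10)) mod 10 = 0.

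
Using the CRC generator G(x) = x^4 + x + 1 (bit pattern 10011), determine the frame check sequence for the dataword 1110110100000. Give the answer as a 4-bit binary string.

0001

Append 4 zeros: 11101101000000000. Divide by 10011 (XOR where the leading bit is 1):
  pos 0: 11101 XOR 10011 = 01110
  pos 1: 11101 XOR 10011 = 01110
  pos 2: 11100 XOR 10011 = 01111
  pos 3: 11111 XOR 10011 = 01100
  pos 4: 11000 XOR 10011 = 01011
  pos 5: 10110 XOR 10011 = 00101
  pos 7: 10100 XOR 10011 = 00111
  pos 9: 11100 XOR 10011 = 01111
  pos 10: 11110 XOR 10011 = 01101
  pos 11: 11010 XOR 10011 = 01001
  pos 12: 10010 XOR 10011 = 00001
Remainder (last 4 bits) = 0001. This is the CRC / FCS.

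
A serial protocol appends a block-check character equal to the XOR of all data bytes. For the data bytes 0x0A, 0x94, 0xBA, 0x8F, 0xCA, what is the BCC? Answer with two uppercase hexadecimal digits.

61

XOR the bytes together:
  start with 0x0A
  0x0A ⊕ 0x94 = 0x9E
  0x9E ⊕ 0xBA = 0x24
  0x24 ⊕ 0x8F = 0xAB
  0xAB ⊕ 0xCA = 0x61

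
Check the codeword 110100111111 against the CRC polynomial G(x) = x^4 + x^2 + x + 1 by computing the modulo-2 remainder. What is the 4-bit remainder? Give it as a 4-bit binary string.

Modulo-2 division of 110100111111 by 10111:
  pos 0: 11010 XOR 10111 = 01101
  pos 1: 11010 XOR 10111 = 01101
  pos 2: 11011 XOR 10111 = 01100
  pos 3: 11001 XOR 10111 = 01110
  pos 4: 11101 XOR 10111 = 01010
  pos 5: 10101 XOR 10111 = 00010
Remainder = 1011 (nonzero — an error is detected).

1011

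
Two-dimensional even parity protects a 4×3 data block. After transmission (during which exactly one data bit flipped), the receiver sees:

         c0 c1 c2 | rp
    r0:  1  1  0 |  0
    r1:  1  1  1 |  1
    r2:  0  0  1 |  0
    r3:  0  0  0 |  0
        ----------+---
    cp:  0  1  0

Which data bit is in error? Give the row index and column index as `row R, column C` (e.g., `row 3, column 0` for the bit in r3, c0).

row 2, column 1

Recompute each row's even parity and compare to rp:
  r0: data parity 0, sent rp 0 → ok
  r1: data parity 1, sent rp 1 → ok
  r2: data parity 1, sent rp 0 → mismatch
  r3: data parity 0, sent rp 0 → ok
Recompute each column's even parity and compare to cp:
  c0: data parity 0, sent cp 0 → ok
  c1: data parity 0, sent cp 1 → mismatch
  c2: data parity 0, sent cp 0 → ok
Exactly one row (r2) and one column (c1) fail → the flipped bit is at their intersection.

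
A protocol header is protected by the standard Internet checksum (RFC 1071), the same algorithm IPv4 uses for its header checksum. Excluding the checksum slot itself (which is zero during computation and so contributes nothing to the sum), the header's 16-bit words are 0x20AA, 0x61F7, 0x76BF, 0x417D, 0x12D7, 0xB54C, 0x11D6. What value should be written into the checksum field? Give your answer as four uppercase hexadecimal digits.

EB27

One's-complement addition (fold any carry out of bit 15 back into bit 0):
  0x20AA + 0x61F7 = 0x082A1
  0x82A1 + 0x76BF = 0x0F960
  0xF960 + 0x417D = 0x13ADD → wrap carry → 0x3ADE
  0x3ADE + 0x12D7 = 0x04DB5
  0x4DB5 + 0xB54C = 0x10301 → wrap carry → 0x0302
  0x0302 + 0x11D6 = 0x014D8
One's-complement sum = 0x14D8.
Checksum = ~0x14D8 & 0xFFFF = 0xEB27.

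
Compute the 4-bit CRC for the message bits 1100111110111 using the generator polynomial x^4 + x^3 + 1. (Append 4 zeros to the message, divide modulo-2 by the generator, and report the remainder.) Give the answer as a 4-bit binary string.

0001

Append 4 zeros: 11001111101110000. Divide by 11001 (XOR where the leading bit is 1):
  pos 0: 11001 XOR 11001 = 00000
  pos 5: 11110 XOR 11001 = 00111
  pos 7: 11111 XOR 11001 = 00110
  pos 9: 11010 XOR 11001 = 00011
  pos 12: 11000 XOR 11001 = 00001
Remainder (last 4 bits) = 0001. This is the CRC / FCS.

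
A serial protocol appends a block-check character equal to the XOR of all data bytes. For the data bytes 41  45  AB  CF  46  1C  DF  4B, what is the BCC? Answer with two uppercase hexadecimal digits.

XOR the bytes together:
  start with 0x41
  0x41 ⊕ 0x45 = 0x04
  0x04 ⊕ 0xAB = 0xAF
  0xAF ⊕ 0xCF = 0x60
  0x60 ⊕ 0x46 = 0x26
  0x26 ⊕ 0x1C = 0x3A
  0x3A ⊕ 0xDF = 0xE5
  0xE5 ⊕ 0x4B = 0xAE

AE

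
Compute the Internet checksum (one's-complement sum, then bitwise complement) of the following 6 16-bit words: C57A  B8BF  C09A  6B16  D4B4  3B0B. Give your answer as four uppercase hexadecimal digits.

One's-complement addition (fold any carry out of bit 15 back into bit 0):
  0xC57A + 0xB8BF = 0x17E39 → wrap carry → 0x7E3A
  0x7E3A + 0xC09A = 0x13ED4 → wrap carry → 0x3ED5
  0x3ED5 + 0x6B16 = 0x0A9EB
  0xA9EB + 0xD4B4 = 0x17E9F → wrap carry → 0x7EA0
  0x7EA0 + 0x3B0B = 0x0B9AB
One's-complement sum = 0xB9AB.
Checksum = ~0xB9AB & 0xFFFF = 0x4654.

4654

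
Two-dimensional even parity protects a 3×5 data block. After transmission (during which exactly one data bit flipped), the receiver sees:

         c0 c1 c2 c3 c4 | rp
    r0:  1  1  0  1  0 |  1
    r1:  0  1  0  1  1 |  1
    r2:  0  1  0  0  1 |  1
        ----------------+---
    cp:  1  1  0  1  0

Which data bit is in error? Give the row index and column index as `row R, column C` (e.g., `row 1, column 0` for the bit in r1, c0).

row 2, column 3

Recompute each row's even parity and compare to rp:
  r0: data parity 1, sent rp 1 → ok
  r1: data parity 1, sent rp 1 → ok
  r2: data parity 0, sent rp 1 → mismatch
Recompute each column's even parity and compare to cp:
  c0: data parity 1, sent cp 1 → ok
  c1: data parity 1, sent cp 1 → ok
  c2: data parity 0, sent cp 0 → ok
  c3: data parity 0, sent cp 1 → mismatch
  c4: data parity 0, sent cp 0 → ok
Exactly one row (r2) and one column (c3) fail → the flipped bit is at their intersection.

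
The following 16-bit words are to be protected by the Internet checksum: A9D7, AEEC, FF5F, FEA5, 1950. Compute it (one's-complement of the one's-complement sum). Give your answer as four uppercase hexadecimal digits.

One's-complement addition (fold any carry out of bit 15 back into bit 0):
  0xA9D7 + 0xAEEC = 0x158C3 → wrap carry → 0x58C4
  0x58C4 + 0xFF5F = 0x15823 → wrap carry → 0x5824
  0x5824 + 0xFEA5 = 0x156C9 → wrap carry → 0x56CA
  0x56CA + 0x1950 = 0x0701A
One's-complement sum = 0x701A.
Checksum = ~0x701A & 0xFFFF = 0x8FE5.

8FE5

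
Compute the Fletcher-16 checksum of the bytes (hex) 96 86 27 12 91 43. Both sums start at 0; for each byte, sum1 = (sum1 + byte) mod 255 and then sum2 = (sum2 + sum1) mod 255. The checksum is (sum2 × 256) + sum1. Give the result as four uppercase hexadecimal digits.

612B

Running sums (mod 255):
  after byte 0 (96): sum1=150, sum2=150
  after byte 1 (86): sum1=29, sum2=179
  after byte 2 (27): sum1=68, sum2=247
  after byte 3 (12): sum1=86, sum2=78
  after byte 4 (91): sum1=231, sum2=54
  after byte 5 (43): sum1=43, sum2=97
Checksum = sum2·256 + sum1 = 97·256 + 43 = 24875 = 0x612B.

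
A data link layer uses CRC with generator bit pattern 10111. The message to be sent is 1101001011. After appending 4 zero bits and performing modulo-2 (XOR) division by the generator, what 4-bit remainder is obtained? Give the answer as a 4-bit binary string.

0101

Append 4 zeros: 11010010110000. Divide by 10111 (XOR where the leading bit is 1):
  pos 0: 11010 XOR 10111 = 01101
  pos 1: 11010 XOR 10111 = 01101
  pos 2: 11011 XOR 10111 = 01100
  pos 3: 11000 XOR 10111 = 01111
  pos 4: 11111 XOR 10111 = 01000
  pos 5: 10001 XOR 10111 = 00110
  pos 7: 11000 XOR 10111 = 01111
  pos 8: 11110 XOR 10111 = 01001
  pos 9: 10010 XOR 10111 = 00101
Remainder (last 4 bits) = 0101. This is the CRC / FCS.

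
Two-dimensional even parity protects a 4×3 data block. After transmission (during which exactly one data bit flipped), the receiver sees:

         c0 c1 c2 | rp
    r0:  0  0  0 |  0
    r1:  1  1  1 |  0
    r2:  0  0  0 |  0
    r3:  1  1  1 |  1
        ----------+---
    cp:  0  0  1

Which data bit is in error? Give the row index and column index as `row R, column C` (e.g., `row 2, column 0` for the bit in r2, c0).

row 1, column 2

Recompute each row's even parity and compare to rp:
  r0: data parity 0, sent rp 0 → ok
  r1: data parity 1, sent rp 0 → mismatch
  r2: data parity 0, sent rp 0 → ok
  r3: data parity 1, sent rp 1 → ok
Recompute each column's even parity and compare to cp:
  c0: data parity 0, sent cp 0 → ok
  c1: data parity 0, sent cp 0 → ok
  c2: data parity 0, sent cp 1 → mismatch
Exactly one row (r1) and one column (c2) fail → the flipped bit is at their intersection.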